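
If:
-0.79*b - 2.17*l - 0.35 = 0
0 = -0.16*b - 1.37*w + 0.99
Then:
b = 6.1875 - 8.5625*w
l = 3.11722350230415*w - 2.41388248847926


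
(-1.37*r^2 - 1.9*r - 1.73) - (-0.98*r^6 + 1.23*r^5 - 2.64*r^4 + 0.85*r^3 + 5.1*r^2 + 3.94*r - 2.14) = 0.98*r^6 - 1.23*r^5 + 2.64*r^4 - 0.85*r^3 - 6.47*r^2 - 5.84*r + 0.41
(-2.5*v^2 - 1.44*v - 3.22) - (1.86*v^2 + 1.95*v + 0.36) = -4.36*v^2 - 3.39*v - 3.58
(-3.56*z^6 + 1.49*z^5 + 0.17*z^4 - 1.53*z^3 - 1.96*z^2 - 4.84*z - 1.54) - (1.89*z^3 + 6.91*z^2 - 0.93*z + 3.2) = -3.56*z^6 + 1.49*z^5 + 0.17*z^4 - 3.42*z^3 - 8.87*z^2 - 3.91*z - 4.74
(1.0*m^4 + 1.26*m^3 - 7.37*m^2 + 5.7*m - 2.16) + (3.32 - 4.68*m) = 1.0*m^4 + 1.26*m^3 - 7.37*m^2 + 1.02*m + 1.16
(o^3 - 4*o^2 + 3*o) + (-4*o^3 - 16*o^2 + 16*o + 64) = -3*o^3 - 20*o^2 + 19*o + 64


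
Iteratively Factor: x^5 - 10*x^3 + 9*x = (x + 3)*(x^4 - 3*x^3 - x^2 + 3*x) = (x - 1)*(x + 3)*(x^3 - 2*x^2 - 3*x) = x*(x - 1)*(x + 3)*(x^2 - 2*x - 3) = x*(x - 1)*(x + 1)*(x + 3)*(x - 3)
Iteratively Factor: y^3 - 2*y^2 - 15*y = (y - 5)*(y^2 + 3*y) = (y - 5)*(y + 3)*(y)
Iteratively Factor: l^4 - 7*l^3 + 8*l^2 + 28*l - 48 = (l - 2)*(l^3 - 5*l^2 - 2*l + 24) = (l - 4)*(l - 2)*(l^2 - l - 6) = (l - 4)*(l - 2)*(l + 2)*(l - 3)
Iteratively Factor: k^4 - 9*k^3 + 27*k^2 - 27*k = (k - 3)*(k^3 - 6*k^2 + 9*k) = (k - 3)^2*(k^2 - 3*k) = k*(k - 3)^2*(k - 3)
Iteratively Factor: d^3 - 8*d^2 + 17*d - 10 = (d - 1)*(d^2 - 7*d + 10) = (d - 5)*(d - 1)*(d - 2)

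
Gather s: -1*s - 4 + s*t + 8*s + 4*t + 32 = s*(t + 7) + 4*t + 28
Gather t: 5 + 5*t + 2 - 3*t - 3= 2*t + 4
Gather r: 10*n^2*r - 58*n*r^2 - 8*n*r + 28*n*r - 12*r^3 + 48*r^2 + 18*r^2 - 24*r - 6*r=-12*r^3 + r^2*(66 - 58*n) + r*(10*n^2 + 20*n - 30)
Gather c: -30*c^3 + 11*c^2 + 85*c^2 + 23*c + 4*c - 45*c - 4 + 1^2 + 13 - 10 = -30*c^3 + 96*c^2 - 18*c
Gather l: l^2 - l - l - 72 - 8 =l^2 - 2*l - 80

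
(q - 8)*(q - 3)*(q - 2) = q^3 - 13*q^2 + 46*q - 48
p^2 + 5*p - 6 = (p - 1)*(p + 6)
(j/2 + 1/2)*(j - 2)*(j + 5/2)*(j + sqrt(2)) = j^4/2 + sqrt(2)*j^3/2 + 3*j^3/4 - 9*j^2/4 + 3*sqrt(2)*j^2/4 - 9*sqrt(2)*j/4 - 5*j/2 - 5*sqrt(2)/2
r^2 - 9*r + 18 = (r - 6)*(r - 3)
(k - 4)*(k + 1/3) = k^2 - 11*k/3 - 4/3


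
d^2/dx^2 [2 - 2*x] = 0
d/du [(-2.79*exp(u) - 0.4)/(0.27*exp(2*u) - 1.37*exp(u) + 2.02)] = (0.7533*exp(2*u) + 0.216*exp(u) - 6.1838)*exp(u)/(0.0729*exp(4*u) - 0.7398*exp(3*u) + 2.9677*exp(2*u) - 5.5348*exp(u) + 4.0804)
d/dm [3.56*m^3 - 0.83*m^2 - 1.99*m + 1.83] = 10.68*m^2 - 1.66*m - 1.99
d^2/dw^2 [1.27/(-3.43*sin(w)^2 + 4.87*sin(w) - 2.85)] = (59.765692*sin(w)^4 - 63.642621*sin(w)^3 - 109.187615*sin(w)^2 + 144.912207*sin(w) - 35.411156)/(3.43*sin(w)^2 - 4.87*sin(w) + 2.85)^3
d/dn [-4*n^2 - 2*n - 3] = -8*n - 2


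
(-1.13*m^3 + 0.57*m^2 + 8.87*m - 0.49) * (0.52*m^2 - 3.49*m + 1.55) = -0.5876*m^5 + 4.2401*m^4 + 0.8716*m^3 - 30.3276*m^2 + 15.4586*m - 0.7595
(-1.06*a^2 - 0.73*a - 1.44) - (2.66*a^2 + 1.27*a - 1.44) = -3.72*a^2 - 2.0*a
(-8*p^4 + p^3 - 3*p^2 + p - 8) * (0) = 0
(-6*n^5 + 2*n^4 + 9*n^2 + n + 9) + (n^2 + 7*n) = -6*n^5 + 2*n^4 + 10*n^2 + 8*n + 9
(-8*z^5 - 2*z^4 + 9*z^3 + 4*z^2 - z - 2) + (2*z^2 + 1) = -8*z^5 - 2*z^4 + 9*z^3 + 6*z^2 - z - 1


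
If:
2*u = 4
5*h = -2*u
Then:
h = -4/5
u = 2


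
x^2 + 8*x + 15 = (x + 3)*(x + 5)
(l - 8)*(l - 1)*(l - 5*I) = l^3 - 9*l^2 - 5*I*l^2 + 8*l + 45*I*l - 40*I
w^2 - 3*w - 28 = (w - 7)*(w + 4)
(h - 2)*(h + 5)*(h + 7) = h^3 + 10*h^2 + 11*h - 70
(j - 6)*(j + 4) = j^2 - 2*j - 24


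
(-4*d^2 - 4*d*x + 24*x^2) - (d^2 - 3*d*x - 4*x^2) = -5*d^2 - d*x + 28*x^2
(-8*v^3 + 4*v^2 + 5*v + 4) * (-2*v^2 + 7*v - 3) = 16*v^5 - 64*v^4 + 42*v^3 + 15*v^2 + 13*v - 12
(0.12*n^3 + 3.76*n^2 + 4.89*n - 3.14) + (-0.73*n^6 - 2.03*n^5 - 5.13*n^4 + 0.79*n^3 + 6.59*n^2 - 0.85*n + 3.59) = -0.73*n^6 - 2.03*n^5 - 5.13*n^4 + 0.91*n^3 + 10.35*n^2 + 4.04*n + 0.45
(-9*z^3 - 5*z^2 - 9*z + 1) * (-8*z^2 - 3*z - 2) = 72*z^5 + 67*z^4 + 105*z^3 + 29*z^2 + 15*z - 2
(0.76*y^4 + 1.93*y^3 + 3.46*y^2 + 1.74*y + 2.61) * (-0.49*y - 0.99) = -0.3724*y^5 - 1.6981*y^4 - 3.6061*y^3 - 4.278*y^2 - 3.0015*y - 2.5839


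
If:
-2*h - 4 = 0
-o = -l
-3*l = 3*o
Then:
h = -2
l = 0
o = 0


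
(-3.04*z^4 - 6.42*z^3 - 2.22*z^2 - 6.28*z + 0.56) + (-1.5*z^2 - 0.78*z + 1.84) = -3.04*z^4 - 6.42*z^3 - 3.72*z^2 - 7.06*z + 2.4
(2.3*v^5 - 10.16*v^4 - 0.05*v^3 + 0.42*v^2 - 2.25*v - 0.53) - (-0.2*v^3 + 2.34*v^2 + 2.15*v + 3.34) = 2.3*v^5 - 10.16*v^4 + 0.15*v^3 - 1.92*v^2 - 4.4*v - 3.87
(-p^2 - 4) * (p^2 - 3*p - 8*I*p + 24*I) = -p^4 + 3*p^3 + 8*I*p^3 - 4*p^2 - 24*I*p^2 + 12*p + 32*I*p - 96*I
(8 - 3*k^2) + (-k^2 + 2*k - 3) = -4*k^2 + 2*k + 5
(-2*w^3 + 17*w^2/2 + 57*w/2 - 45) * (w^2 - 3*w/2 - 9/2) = -2*w^5 + 23*w^4/2 + 99*w^3/4 - 126*w^2 - 243*w/4 + 405/2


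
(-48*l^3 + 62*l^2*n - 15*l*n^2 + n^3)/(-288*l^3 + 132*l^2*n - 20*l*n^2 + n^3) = (l - n)/(6*l - n)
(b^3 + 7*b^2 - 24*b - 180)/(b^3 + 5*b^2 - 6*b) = (b^2 + b - 30)/(b*(b - 1))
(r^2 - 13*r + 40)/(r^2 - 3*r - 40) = (r - 5)/(r + 5)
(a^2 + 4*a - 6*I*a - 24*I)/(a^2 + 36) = (a + 4)/(a + 6*I)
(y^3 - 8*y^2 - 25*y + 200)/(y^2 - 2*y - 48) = (y^2 - 25)/(y + 6)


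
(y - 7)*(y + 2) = y^2 - 5*y - 14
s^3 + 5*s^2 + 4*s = s*(s + 1)*(s + 4)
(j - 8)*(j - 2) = j^2 - 10*j + 16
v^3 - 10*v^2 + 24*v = v*(v - 6)*(v - 4)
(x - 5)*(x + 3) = x^2 - 2*x - 15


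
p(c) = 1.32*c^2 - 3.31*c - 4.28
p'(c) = 2.64*c - 3.31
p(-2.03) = 7.88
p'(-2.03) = -8.67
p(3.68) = 1.42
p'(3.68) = 6.41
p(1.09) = -6.32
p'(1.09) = -0.43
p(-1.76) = 5.63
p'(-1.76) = -7.96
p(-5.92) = 61.58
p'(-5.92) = -18.94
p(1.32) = -6.35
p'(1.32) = 0.17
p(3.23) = -1.20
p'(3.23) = 5.22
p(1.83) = -5.92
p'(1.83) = 1.52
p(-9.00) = 132.43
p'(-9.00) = -27.07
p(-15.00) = 342.37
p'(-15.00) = -42.91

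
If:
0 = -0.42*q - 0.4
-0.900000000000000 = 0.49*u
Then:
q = -0.95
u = -1.84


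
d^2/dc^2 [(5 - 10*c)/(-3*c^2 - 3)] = 10*(4*c^2*(2*c - 1) + (1 - 6*c)*(c^2 + 1))/(3*(c^2 + 1)^3)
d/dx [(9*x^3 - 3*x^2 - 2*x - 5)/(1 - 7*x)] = (-126*x^3 + 48*x^2 - 6*x - 37)/(49*x^2 - 14*x + 1)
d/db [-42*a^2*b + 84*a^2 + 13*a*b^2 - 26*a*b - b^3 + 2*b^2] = -42*a^2 + 26*a*b - 26*a - 3*b^2 + 4*b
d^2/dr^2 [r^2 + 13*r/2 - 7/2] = 2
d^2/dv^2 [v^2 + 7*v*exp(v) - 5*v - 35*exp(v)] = 7*v*exp(v) - 21*exp(v) + 2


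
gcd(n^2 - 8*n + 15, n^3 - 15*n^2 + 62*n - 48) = 1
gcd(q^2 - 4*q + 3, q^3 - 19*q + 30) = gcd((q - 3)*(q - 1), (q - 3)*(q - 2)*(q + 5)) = q - 3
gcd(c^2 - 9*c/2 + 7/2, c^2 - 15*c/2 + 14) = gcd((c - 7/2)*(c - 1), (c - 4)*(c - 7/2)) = c - 7/2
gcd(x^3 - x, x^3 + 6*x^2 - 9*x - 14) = x + 1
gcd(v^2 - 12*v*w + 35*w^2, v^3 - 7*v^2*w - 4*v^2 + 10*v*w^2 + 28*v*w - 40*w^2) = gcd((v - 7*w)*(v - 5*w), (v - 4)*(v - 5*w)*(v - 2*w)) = v - 5*w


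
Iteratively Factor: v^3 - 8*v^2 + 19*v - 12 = (v - 1)*(v^2 - 7*v + 12) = (v - 3)*(v - 1)*(v - 4)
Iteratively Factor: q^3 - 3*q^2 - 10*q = (q)*(q^2 - 3*q - 10) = q*(q - 5)*(q + 2)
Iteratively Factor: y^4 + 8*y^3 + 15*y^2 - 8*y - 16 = (y + 4)*(y^3 + 4*y^2 - y - 4) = (y + 1)*(y + 4)*(y^2 + 3*y - 4) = (y - 1)*(y + 1)*(y + 4)*(y + 4)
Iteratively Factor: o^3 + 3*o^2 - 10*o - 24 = (o - 3)*(o^2 + 6*o + 8) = (o - 3)*(o + 2)*(o + 4)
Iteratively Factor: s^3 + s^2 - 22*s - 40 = (s + 4)*(s^2 - 3*s - 10) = (s - 5)*(s + 4)*(s + 2)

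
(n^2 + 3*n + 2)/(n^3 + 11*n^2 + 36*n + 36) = (n + 1)/(n^2 + 9*n + 18)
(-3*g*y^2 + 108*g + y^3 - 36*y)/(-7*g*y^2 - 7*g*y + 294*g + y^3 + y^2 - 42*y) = (-3*g*y - 18*g + y^2 + 6*y)/(-7*g*y - 49*g + y^2 + 7*y)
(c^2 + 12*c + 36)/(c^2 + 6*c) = (c + 6)/c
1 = 1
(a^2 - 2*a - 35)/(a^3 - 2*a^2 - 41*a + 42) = (a + 5)/(a^2 + 5*a - 6)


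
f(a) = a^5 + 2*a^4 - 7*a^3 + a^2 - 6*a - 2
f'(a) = 5*a^4 + 8*a^3 - 21*a^2 + 2*a - 6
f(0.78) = -8.36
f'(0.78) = -11.57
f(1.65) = -13.57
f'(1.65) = 13.12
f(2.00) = -2.00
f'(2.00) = 58.00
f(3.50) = 514.47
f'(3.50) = 837.06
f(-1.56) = 38.97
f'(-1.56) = -60.98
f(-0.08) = -1.51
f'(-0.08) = -6.30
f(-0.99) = 12.68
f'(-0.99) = -31.52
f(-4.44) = -291.20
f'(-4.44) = 814.04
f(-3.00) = 133.00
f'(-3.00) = -12.00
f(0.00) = -2.00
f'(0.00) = -6.00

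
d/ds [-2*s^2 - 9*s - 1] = -4*s - 9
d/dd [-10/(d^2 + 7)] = 20*d/(d^2 + 7)^2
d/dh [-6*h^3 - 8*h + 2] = -18*h^2 - 8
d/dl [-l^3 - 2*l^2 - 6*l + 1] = -3*l^2 - 4*l - 6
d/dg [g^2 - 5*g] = 2*g - 5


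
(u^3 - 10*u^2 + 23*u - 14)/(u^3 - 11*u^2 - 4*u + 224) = (u^2 - 3*u + 2)/(u^2 - 4*u - 32)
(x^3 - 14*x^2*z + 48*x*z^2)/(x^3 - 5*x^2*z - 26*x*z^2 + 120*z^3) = x*(x - 8*z)/(x^2 + x*z - 20*z^2)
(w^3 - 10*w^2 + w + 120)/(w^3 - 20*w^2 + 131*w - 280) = (w + 3)/(w - 7)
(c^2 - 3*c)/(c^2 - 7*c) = (c - 3)/(c - 7)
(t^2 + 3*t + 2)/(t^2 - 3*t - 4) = (t + 2)/(t - 4)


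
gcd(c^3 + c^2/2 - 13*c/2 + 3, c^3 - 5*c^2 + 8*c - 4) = c - 2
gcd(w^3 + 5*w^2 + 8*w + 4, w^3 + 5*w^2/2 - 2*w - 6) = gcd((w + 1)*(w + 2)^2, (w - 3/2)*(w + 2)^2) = w^2 + 4*w + 4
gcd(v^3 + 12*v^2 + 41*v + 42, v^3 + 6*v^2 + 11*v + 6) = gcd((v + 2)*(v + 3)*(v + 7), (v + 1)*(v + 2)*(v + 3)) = v^2 + 5*v + 6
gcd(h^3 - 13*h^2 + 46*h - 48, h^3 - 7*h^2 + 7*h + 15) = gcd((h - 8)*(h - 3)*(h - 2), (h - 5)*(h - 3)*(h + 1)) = h - 3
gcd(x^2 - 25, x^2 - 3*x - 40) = x + 5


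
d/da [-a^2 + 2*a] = 2 - 2*a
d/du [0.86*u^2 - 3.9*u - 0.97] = 1.72*u - 3.9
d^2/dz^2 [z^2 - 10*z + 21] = 2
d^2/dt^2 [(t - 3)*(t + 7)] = 2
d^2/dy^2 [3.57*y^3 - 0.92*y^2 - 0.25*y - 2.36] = 21.42*y - 1.84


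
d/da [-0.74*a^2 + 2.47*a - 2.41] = 2.47 - 1.48*a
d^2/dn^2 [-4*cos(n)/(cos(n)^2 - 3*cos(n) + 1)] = (-4*sin(n)^2*cos(n) - 12*sin(n)^2 - 24*cos(n) + 36)*sin(n)^2/(sin(n)^2 + 3*cos(n) - 2)^3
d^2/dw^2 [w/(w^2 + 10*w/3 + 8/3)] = 6*(4*w*(3*w + 5)^2 - (9*w + 10)*(3*w^2 + 10*w + 8))/(3*w^2 + 10*w + 8)^3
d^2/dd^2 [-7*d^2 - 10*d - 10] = -14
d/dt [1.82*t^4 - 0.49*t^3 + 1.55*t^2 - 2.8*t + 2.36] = 7.28*t^3 - 1.47*t^2 + 3.1*t - 2.8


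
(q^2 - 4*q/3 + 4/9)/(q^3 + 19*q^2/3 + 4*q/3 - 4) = (q - 2/3)/(q^2 + 7*q + 6)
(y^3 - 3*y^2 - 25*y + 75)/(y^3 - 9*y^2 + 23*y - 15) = (y + 5)/(y - 1)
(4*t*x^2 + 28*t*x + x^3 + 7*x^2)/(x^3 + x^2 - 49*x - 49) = x*(4*t + x)/(x^2 - 6*x - 7)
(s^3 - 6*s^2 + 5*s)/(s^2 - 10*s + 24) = s*(s^2 - 6*s + 5)/(s^2 - 10*s + 24)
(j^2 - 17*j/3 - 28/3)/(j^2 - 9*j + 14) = (j + 4/3)/(j - 2)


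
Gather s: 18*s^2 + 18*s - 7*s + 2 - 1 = 18*s^2 + 11*s + 1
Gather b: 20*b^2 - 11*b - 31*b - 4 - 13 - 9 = 20*b^2 - 42*b - 26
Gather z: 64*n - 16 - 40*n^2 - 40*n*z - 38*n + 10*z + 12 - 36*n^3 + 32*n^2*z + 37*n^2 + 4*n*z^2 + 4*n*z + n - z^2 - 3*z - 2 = -36*n^3 - 3*n^2 + 27*n + z^2*(4*n - 1) + z*(32*n^2 - 36*n + 7) - 6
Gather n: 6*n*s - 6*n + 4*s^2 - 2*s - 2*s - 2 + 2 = n*(6*s - 6) + 4*s^2 - 4*s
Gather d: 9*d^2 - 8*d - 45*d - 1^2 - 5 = 9*d^2 - 53*d - 6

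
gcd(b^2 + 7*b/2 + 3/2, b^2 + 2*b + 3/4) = b + 1/2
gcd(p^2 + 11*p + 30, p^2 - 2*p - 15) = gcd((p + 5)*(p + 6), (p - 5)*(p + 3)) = 1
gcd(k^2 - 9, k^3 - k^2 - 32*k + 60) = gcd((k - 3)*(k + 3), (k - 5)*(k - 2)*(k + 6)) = 1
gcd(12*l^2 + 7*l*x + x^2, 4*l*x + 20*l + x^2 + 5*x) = 4*l + x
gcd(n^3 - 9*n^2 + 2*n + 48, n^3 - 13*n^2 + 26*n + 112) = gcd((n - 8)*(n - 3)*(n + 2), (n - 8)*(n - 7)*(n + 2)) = n^2 - 6*n - 16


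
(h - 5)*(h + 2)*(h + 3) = h^3 - 19*h - 30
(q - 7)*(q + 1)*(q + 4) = q^3 - 2*q^2 - 31*q - 28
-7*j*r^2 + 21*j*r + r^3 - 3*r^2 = r*(-7*j + r)*(r - 3)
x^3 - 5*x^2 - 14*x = x*(x - 7)*(x + 2)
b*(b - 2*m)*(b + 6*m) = b^3 + 4*b^2*m - 12*b*m^2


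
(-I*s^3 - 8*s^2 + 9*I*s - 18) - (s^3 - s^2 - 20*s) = -s^3 - I*s^3 - 7*s^2 + 20*s + 9*I*s - 18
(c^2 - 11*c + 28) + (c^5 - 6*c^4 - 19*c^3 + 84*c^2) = c^5 - 6*c^4 - 19*c^3 + 85*c^2 - 11*c + 28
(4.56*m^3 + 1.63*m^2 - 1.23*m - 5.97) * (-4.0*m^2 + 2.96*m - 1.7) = -18.24*m^5 + 6.9776*m^4 + 1.9928*m^3 + 17.4682*m^2 - 15.5802*m + 10.149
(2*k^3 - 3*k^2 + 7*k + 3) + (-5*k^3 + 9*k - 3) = -3*k^3 - 3*k^2 + 16*k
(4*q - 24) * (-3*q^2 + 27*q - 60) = -12*q^3 + 180*q^2 - 888*q + 1440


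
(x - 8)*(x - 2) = x^2 - 10*x + 16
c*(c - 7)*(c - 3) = c^3 - 10*c^2 + 21*c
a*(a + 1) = a^2 + a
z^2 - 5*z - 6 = (z - 6)*(z + 1)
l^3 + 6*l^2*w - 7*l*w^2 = l*(l - w)*(l + 7*w)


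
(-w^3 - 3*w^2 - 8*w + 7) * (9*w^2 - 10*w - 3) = -9*w^5 - 17*w^4 - 39*w^3 + 152*w^2 - 46*w - 21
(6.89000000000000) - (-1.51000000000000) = 8.40000000000000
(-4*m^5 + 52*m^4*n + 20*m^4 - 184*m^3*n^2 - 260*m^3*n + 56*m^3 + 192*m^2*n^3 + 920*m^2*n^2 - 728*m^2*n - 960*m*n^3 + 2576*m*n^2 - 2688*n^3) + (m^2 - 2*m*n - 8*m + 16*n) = -4*m^5 + 52*m^4*n + 20*m^4 - 184*m^3*n^2 - 260*m^3*n + 56*m^3 + 192*m^2*n^3 + 920*m^2*n^2 - 728*m^2*n + m^2 - 960*m*n^3 + 2576*m*n^2 - 2*m*n - 8*m - 2688*n^3 + 16*n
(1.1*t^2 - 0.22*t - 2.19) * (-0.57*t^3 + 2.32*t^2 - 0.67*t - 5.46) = -0.627*t^5 + 2.6774*t^4 + 0.000899999999999901*t^3 - 10.9394*t^2 + 2.6685*t + 11.9574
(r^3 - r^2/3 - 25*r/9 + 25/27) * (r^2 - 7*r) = r^5 - 22*r^4/3 - 4*r^3/9 + 550*r^2/27 - 175*r/27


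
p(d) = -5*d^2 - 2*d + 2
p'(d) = -10*d - 2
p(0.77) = -2.50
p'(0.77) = -9.70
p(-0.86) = 0.02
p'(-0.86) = 6.60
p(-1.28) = -3.63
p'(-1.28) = 10.80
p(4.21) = -95.04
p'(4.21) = -44.10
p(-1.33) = -4.18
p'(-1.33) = 11.30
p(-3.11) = -40.14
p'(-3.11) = 29.10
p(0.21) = 1.36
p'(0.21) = -4.10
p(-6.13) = -173.62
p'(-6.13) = 59.30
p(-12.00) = -694.00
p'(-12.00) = 118.00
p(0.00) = 2.00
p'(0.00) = -2.00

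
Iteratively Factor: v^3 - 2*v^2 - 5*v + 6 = (v - 1)*(v^2 - v - 6) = (v - 3)*(v - 1)*(v + 2)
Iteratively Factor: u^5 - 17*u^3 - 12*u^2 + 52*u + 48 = (u - 2)*(u^4 + 2*u^3 - 13*u^2 - 38*u - 24) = (u - 2)*(u + 2)*(u^3 - 13*u - 12) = (u - 4)*(u - 2)*(u + 2)*(u^2 + 4*u + 3) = (u - 4)*(u - 2)*(u + 1)*(u + 2)*(u + 3)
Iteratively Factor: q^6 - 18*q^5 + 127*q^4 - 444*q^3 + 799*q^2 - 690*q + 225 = (q - 1)*(q^5 - 17*q^4 + 110*q^3 - 334*q^2 + 465*q - 225) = (q - 3)*(q - 1)*(q^4 - 14*q^3 + 68*q^2 - 130*q + 75) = (q - 5)*(q - 3)*(q - 1)*(q^3 - 9*q^2 + 23*q - 15) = (q - 5)^2*(q - 3)*(q - 1)*(q^2 - 4*q + 3) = (q - 5)^2*(q - 3)^2*(q - 1)*(q - 1)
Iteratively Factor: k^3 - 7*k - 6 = (k - 3)*(k^2 + 3*k + 2) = (k - 3)*(k + 1)*(k + 2)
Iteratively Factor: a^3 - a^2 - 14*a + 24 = (a - 3)*(a^2 + 2*a - 8) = (a - 3)*(a - 2)*(a + 4)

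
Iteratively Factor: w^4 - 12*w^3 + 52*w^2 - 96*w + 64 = (w - 4)*(w^3 - 8*w^2 + 20*w - 16) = (w - 4)*(w - 2)*(w^2 - 6*w + 8) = (w - 4)^2*(w - 2)*(w - 2)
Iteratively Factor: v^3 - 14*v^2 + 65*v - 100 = (v - 4)*(v^2 - 10*v + 25) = (v - 5)*(v - 4)*(v - 5)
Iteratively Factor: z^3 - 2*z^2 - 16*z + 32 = (z - 2)*(z^2 - 16) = (z - 2)*(z + 4)*(z - 4)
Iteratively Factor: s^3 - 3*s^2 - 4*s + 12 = (s - 3)*(s^2 - 4) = (s - 3)*(s + 2)*(s - 2)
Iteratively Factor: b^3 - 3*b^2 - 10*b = (b - 5)*(b^2 + 2*b) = b*(b - 5)*(b + 2)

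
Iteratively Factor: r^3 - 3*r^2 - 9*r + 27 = (r - 3)*(r^2 - 9) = (r - 3)*(r + 3)*(r - 3)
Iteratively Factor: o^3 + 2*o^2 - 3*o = (o + 3)*(o^2 - o) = o*(o + 3)*(o - 1)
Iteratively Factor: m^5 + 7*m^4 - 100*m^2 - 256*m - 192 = (m + 2)*(m^4 + 5*m^3 - 10*m^2 - 80*m - 96) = (m - 4)*(m + 2)*(m^3 + 9*m^2 + 26*m + 24) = (m - 4)*(m + 2)^2*(m^2 + 7*m + 12) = (m - 4)*(m + 2)^2*(m + 4)*(m + 3)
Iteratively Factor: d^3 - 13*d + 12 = (d + 4)*(d^2 - 4*d + 3) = (d - 3)*(d + 4)*(d - 1)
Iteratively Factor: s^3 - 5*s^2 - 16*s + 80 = (s - 4)*(s^2 - s - 20) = (s - 4)*(s + 4)*(s - 5)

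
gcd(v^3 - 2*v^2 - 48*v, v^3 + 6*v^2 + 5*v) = v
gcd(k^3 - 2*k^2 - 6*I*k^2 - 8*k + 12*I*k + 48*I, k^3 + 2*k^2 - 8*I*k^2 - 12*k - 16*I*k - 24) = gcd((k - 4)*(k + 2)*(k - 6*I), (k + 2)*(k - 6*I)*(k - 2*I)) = k^2 + k*(2 - 6*I) - 12*I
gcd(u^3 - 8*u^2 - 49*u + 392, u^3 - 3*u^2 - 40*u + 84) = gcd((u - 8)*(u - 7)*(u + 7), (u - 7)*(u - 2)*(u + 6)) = u - 7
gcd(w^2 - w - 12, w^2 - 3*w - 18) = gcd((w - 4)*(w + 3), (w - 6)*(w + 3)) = w + 3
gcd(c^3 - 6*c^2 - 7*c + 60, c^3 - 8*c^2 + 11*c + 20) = c^2 - 9*c + 20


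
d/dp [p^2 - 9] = 2*p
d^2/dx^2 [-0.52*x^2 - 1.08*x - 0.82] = -1.04000000000000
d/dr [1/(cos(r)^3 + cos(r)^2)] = (3*cos(r) + 2)*sin(r)/((cos(r) + 1)^2*cos(r)^3)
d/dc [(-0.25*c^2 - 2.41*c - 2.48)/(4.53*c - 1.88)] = (-1.1325*c^2 + 0.94*c + 15.7652)/(20.5209*c^2 - 17.0328*c + 3.5344)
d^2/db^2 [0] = 0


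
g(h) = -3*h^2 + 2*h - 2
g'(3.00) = -16.00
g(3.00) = -23.00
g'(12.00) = -70.00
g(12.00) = -410.00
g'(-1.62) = 11.72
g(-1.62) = -13.11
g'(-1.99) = 13.94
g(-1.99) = -17.86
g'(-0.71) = 6.26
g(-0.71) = -4.93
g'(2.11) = -10.66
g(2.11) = -11.14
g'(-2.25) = 15.50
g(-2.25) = -21.69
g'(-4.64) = 29.84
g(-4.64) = -75.87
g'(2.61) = -13.66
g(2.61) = -17.22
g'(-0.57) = 5.42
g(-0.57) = -4.11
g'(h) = 2 - 6*h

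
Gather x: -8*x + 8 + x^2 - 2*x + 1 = x^2 - 10*x + 9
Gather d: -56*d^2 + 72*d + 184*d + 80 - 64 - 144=-56*d^2 + 256*d - 128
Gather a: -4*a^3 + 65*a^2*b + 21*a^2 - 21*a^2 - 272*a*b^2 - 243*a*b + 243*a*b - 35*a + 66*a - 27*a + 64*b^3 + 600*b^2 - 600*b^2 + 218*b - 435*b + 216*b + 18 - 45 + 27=-4*a^3 + 65*a^2*b + a*(4 - 272*b^2) + 64*b^3 - b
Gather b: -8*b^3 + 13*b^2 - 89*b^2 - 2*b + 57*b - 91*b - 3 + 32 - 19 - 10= -8*b^3 - 76*b^2 - 36*b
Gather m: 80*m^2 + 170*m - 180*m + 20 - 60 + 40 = 80*m^2 - 10*m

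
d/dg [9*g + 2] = 9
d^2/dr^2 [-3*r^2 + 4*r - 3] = -6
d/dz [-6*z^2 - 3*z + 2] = -12*z - 3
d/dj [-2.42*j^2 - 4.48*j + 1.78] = -4.84*j - 4.48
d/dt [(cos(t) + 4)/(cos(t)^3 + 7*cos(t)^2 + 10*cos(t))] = (115*cos(t) + 19*cos(2*t) + cos(3*t) + 99)*sin(t)/(2*(cos(t) + 2)^2*(cos(t) + 5)^2*cos(t)^2)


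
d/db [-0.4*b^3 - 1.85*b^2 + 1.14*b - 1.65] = -1.2*b^2 - 3.7*b + 1.14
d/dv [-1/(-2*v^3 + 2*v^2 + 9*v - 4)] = (-6*v^2 + 4*v + 9)/(2*v^3 - 2*v^2 - 9*v + 4)^2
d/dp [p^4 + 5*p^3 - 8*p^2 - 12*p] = 4*p^3 + 15*p^2 - 16*p - 12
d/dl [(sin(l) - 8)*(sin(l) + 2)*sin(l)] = (3*sin(l)^2 - 12*sin(l) - 16)*cos(l)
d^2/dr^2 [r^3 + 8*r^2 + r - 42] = 6*r + 16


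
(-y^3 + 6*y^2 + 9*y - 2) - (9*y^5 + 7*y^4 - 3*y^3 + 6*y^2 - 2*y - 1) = -9*y^5 - 7*y^4 + 2*y^3 + 11*y - 1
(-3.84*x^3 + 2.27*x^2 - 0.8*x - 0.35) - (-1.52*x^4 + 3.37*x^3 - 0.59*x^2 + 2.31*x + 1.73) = 1.52*x^4 - 7.21*x^3 + 2.86*x^2 - 3.11*x - 2.08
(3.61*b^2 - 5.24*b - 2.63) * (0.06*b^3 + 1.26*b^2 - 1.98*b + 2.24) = 0.2166*b^5 + 4.2342*b^4 - 13.908*b^3 + 15.1478*b^2 - 6.5302*b - 5.8912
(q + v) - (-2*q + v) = 3*q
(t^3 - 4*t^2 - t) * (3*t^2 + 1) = 3*t^5 - 12*t^4 - 2*t^3 - 4*t^2 - t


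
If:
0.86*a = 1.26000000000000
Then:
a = 1.47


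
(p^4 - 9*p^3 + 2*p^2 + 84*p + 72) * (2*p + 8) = 2*p^5 - 10*p^4 - 68*p^3 + 184*p^2 + 816*p + 576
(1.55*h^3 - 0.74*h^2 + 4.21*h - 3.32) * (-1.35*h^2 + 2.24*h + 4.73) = -2.0925*h^5 + 4.471*h^4 - 0.00959999999999983*h^3 + 10.4122*h^2 + 12.4765*h - 15.7036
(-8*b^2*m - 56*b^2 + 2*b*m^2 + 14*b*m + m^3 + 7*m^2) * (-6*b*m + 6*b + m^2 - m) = 48*b^3*m^2 + 288*b^3*m - 336*b^3 - 20*b^2*m^3 - 120*b^2*m^2 + 140*b^2*m - 4*b*m^4 - 24*b*m^3 + 28*b*m^2 + m^5 + 6*m^4 - 7*m^3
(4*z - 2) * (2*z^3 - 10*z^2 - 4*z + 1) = 8*z^4 - 44*z^3 + 4*z^2 + 12*z - 2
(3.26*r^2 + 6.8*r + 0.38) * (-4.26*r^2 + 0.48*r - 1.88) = -13.8876*r^4 - 27.4032*r^3 - 4.4836*r^2 - 12.6016*r - 0.7144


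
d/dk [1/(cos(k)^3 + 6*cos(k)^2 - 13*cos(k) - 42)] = (3*cos(k)^2 + 12*cos(k) - 13)*sin(k)/(cos(k)^3 + 6*cos(k)^2 - 13*cos(k) - 42)^2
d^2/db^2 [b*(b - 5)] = 2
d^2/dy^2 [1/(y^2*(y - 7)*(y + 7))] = 2*(10*y^4 - 441*y^2 + 7203)/(y^4*(y^6 - 147*y^4 + 7203*y^2 - 117649))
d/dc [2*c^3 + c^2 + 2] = 2*c*(3*c + 1)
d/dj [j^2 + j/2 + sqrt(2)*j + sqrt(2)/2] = 2*j + 1/2 + sqrt(2)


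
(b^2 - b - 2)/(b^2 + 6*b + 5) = (b - 2)/(b + 5)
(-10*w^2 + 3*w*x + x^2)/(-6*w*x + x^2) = (10*w^2 - 3*w*x - x^2)/(x*(6*w - x))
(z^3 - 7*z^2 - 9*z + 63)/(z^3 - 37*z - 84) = (z - 3)/(z + 4)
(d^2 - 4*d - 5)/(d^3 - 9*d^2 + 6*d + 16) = (d - 5)/(d^2 - 10*d + 16)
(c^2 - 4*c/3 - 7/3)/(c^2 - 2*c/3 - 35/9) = 3*(c + 1)/(3*c + 5)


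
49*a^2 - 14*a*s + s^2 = (-7*a + s)^2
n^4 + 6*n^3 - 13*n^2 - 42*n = n*(n - 3)*(n + 2)*(n + 7)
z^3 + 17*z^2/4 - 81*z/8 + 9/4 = (z - 3/2)*(z - 1/4)*(z + 6)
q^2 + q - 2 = (q - 1)*(q + 2)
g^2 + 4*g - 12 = (g - 2)*(g + 6)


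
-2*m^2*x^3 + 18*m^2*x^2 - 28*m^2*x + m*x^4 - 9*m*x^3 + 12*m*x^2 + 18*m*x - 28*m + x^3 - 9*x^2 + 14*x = (-2*m + x)*(x - 7)*(x - 2)*(m*x + 1)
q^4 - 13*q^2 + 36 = (q - 3)*(q - 2)*(q + 2)*(q + 3)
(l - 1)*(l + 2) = l^2 + l - 2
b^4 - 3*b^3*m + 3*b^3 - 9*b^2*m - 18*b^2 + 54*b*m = b*(b - 3)*(b + 6)*(b - 3*m)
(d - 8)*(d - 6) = d^2 - 14*d + 48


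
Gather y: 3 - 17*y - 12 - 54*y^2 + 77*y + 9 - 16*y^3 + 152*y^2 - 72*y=-16*y^3 + 98*y^2 - 12*y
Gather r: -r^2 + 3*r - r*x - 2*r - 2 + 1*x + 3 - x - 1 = -r^2 + r*(1 - x)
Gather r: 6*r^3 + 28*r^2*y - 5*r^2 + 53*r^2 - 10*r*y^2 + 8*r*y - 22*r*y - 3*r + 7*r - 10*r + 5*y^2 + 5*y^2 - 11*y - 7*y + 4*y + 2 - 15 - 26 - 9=6*r^3 + r^2*(28*y + 48) + r*(-10*y^2 - 14*y - 6) + 10*y^2 - 14*y - 48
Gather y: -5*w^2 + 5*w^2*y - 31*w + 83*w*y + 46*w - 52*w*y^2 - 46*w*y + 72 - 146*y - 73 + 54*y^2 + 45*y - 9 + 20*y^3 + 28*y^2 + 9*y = -5*w^2 + 15*w + 20*y^3 + y^2*(82 - 52*w) + y*(5*w^2 + 37*w - 92) - 10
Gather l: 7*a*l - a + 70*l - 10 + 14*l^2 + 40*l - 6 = -a + 14*l^2 + l*(7*a + 110) - 16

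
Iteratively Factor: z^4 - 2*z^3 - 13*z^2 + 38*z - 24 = (z - 3)*(z^3 + z^2 - 10*z + 8) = (z - 3)*(z - 1)*(z^2 + 2*z - 8) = (z - 3)*(z - 1)*(z + 4)*(z - 2)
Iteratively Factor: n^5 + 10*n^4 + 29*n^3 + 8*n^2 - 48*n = (n - 1)*(n^4 + 11*n^3 + 40*n^2 + 48*n) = (n - 1)*(n + 4)*(n^3 + 7*n^2 + 12*n) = (n - 1)*(n + 4)^2*(n^2 + 3*n) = n*(n - 1)*(n + 4)^2*(n + 3)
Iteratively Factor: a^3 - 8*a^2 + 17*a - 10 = (a - 5)*(a^2 - 3*a + 2) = (a - 5)*(a - 2)*(a - 1)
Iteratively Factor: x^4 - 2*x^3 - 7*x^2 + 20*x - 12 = (x - 1)*(x^3 - x^2 - 8*x + 12) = (x - 2)*(x - 1)*(x^2 + x - 6) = (x - 2)^2*(x - 1)*(x + 3)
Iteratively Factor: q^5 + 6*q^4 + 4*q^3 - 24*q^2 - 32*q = (q + 2)*(q^4 + 4*q^3 - 4*q^2 - 16*q) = (q - 2)*(q + 2)*(q^3 + 6*q^2 + 8*q) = q*(q - 2)*(q + 2)*(q^2 + 6*q + 8) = q*(q - 2)*(q + 2)*(q + 4)*(q + 2)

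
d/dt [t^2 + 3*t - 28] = 2*t + 3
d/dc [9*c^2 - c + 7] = 18*c - 1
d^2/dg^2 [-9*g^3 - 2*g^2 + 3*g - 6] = -54*g - 4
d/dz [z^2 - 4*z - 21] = 2*z - 4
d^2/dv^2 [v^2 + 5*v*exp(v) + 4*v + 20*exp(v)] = 5*v*exp(v) + 30*exp(v) + 2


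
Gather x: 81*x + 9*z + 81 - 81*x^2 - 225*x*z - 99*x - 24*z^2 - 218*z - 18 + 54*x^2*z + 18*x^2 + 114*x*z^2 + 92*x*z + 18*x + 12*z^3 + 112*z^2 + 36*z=x^2*(54*z - 63) + x*(114*z^2 - 133*z) + 12*z^3 + 88*z^2 - 173*z + 63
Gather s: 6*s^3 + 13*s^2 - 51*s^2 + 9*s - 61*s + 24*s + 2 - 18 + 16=6*s^3 - 38*s^2 - 28*s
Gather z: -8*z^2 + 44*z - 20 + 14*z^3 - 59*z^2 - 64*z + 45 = 14*z^3 - 67*z^2 - 20*z + 25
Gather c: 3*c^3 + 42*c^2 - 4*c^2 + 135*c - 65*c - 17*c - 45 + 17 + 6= 3*c^3 + 38*c^2 + 53*c - 22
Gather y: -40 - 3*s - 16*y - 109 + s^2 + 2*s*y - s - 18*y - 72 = s^2 - 4*s + y*(2*s - 34) - 221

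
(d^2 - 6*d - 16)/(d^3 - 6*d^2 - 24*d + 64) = (d + 2)/(d^2 + 2*d - 8)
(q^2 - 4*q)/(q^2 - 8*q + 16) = q/(q - 4)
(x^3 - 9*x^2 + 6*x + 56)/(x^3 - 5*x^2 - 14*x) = (x - 4)/x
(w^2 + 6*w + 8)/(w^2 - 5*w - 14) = (w + 4)/(w - 7)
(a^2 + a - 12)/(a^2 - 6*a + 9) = (a + 4)/(a - 3)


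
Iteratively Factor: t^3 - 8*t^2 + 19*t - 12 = (t - 1)*(t^2 - 7*t + 12) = (t - 3)*(t - 1)*(t - 4)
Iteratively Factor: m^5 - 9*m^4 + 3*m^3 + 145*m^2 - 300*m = (m - 5)*(m^4 - 4*m^3 - 17*m^2 + 60*m) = m*(m - 5)*(m^3 - 4*m^2 - 17*m + 60) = m*(m - 5)^2*(m^2 + m - 12) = m*(m - 5)^2*(m - 3)*(m + 4)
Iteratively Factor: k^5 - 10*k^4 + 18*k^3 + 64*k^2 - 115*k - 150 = (k - 5)*(k^4 - 5*k^3 - 7*k^2 + 29*k + 30) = (k - 5)*(k + 1)*(k^3 - 6*k^2 - k + 30) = (k - 5)*(k - 3)*(k + 1)*(k^2 - 3*k - 10) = (k - 5)*(k - 3)*(k + 1)*(k + 2)*(k - 5)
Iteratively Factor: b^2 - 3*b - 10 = (b - 5)*(b + 2)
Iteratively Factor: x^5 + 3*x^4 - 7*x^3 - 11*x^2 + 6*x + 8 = (x - 1)*(x^4 + 4*x^3 - 3*x^2 - 14*x - 8) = (x - 1)*(x + 1)*(x^3 + 3*x^2 - 6*x - 8) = (x - 1)*(x + 1)*(x + 4)*(x^2 - x - 2) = (x - 1)*(x + 1)^2*(x + 4)*(x - 2)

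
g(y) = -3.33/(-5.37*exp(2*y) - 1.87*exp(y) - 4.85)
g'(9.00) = 0.00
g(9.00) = 0.00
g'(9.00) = 0.00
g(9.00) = 0.00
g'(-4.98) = -0.00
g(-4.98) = 0.68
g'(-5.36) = -0.00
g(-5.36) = 0.69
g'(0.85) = -0.14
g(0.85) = 0.09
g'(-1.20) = -0.15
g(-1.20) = 0.56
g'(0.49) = -0.21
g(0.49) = 0.15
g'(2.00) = -0.02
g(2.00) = 0.01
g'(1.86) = -0.03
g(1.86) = 0.01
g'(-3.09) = -0.01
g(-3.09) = 0.67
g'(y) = -3.33*(10.74*exp(2*y) + 1.87*exp(y))/(-5.37*exp(2*y) - 1.87*exp(y) - 4.85)^2 = (-35.7642*exp(y) - 6.2271)*exp(y)/(5.37*exp(2*y) + 1.87*exp(y) + 4.85)^2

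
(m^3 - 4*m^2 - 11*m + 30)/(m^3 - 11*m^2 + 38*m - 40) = (m + 3)/(m - 4)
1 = 1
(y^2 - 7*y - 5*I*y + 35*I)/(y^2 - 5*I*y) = (y - 7)/y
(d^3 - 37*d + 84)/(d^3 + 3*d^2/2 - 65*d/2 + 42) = 2*(d - 3)/(2*d - 3)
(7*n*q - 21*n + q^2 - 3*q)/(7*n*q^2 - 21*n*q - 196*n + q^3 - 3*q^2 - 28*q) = (q - 3)/(q^2 - 3*q - 28)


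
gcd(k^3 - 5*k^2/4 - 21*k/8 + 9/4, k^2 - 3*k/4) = k - 3/4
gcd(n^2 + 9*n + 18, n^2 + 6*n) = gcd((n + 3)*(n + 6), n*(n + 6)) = n + 6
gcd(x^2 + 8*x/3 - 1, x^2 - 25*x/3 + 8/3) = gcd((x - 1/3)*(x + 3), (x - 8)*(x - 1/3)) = x - 1/3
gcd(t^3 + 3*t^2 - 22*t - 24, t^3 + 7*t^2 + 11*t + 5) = t + 1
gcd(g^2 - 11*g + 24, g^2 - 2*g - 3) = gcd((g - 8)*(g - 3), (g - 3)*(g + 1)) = g - 3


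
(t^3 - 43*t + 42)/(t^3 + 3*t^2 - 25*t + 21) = (t - 6)/(t - 3)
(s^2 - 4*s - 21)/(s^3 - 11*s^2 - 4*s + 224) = (s + 3)/(s^2 - 4*s - 32)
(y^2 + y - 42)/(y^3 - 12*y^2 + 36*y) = (y + 7)/(y*(y - 6))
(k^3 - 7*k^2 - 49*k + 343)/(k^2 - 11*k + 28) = (k^2 - 49)/(k - 4)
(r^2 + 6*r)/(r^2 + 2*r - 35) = r*(r + 6)/(r^2 + 2*r - 35)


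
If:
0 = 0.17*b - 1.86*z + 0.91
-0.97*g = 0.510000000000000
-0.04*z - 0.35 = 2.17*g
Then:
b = 210.99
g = -0.53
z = 19.77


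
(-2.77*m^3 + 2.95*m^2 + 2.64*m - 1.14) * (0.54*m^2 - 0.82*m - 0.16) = -1.4958*m^5 + 3.8644*m^4 - 0.5502*m^3 - 3.2524*m^2 + 0.5124*m + 0.1824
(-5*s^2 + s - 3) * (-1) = 5*s^2 - s + 3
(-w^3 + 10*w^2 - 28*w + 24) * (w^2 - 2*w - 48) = -w^5 + 12*w^4 - 400*w^2 + 1296*w - 1152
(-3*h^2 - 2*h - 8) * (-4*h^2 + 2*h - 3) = 12*h^4 + 2*h^3 + 37*h^2 - 10*h + 24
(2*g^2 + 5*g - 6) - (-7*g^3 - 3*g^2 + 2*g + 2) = 7*g^3 + 5*g^2 + 3*g - 8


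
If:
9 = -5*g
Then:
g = -9/5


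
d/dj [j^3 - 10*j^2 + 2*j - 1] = 3*j^2 - 20*j + 2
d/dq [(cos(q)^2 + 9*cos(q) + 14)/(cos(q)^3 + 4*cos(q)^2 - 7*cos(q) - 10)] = (cos(q)^4 + 18*cos(q)^3 + 85*cos(q)^2 + 132*cos(q) - 8)*sin(q)/((cos(q) - 2)^2*(cos(q) + 1)^2*(cos(q) + 5)^2)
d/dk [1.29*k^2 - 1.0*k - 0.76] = 2.58*k - 1.0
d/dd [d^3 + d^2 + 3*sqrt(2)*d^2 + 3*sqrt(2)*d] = 3*d^2 + 2*d + 6*sqrt(2)*d + 3*sqrt(2)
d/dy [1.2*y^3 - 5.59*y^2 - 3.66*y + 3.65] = 3.6*y^2 - 11.18*y - 3.66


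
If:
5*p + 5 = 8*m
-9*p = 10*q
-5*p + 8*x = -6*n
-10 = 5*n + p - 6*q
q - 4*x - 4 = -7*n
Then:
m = -65/216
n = -14/135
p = -40/27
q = 4/3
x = -229/270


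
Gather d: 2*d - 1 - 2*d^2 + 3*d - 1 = -2*d^2 + 5*d - 2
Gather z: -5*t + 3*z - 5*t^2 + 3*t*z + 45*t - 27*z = -5*t^2 + 40*t + z*(3*t - 24)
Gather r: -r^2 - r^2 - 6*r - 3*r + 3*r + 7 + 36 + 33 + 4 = -2*r^2 - 6*r + 80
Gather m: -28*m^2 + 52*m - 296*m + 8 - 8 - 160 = -28*m^2 - 244*m - 160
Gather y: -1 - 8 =-9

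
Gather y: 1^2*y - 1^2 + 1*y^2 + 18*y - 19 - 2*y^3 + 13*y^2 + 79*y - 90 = -2*y^3 + 14*y^2 + 98*y - 110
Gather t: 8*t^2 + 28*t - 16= 8*t^2 + 28*t - 16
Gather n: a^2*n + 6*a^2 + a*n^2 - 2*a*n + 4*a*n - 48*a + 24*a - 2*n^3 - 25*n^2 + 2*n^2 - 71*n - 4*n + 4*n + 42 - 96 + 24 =6*a^2 - 24*a - 2*n^3 + n^2*(a - 23) + n*(a^2 + 2*a - 71) - 30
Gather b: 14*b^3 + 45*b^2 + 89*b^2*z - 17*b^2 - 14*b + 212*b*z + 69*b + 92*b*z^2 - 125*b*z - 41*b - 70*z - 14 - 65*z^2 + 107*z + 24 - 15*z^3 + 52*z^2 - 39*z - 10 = 14*b^3 + b^2*(89*z + 28) + b*(92*z^2 + 87*z + 14) - 15*z^3 - 13*z^2 - 2*z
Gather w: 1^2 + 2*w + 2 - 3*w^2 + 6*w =-3*w^2 + 8*w + 3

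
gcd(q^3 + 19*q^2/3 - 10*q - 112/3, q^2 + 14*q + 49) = q + 7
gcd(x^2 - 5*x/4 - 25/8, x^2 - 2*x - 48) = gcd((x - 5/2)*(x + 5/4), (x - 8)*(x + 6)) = 1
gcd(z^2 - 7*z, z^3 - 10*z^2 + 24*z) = z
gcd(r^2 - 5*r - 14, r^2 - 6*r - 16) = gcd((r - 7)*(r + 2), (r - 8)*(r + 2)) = r + 2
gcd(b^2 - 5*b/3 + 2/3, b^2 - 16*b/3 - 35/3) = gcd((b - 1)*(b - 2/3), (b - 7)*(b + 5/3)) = 1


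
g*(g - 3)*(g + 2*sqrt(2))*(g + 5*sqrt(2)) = g^4 - 3*g^3 + 7*sqrt(2)*g^3 - 21*sqrt(2)*g^2 + 20*g^2 - 60*g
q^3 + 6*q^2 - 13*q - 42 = (q - 3)*(q + 2)*(q + 7)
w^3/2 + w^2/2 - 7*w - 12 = (w/2 + 1)*(w - 4)*(w + 3)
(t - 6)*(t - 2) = t^2 - 8*t + 12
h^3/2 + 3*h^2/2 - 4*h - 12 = (h/2 + sqrt(2))*(h + 3)*(h - 2*sqrt(2))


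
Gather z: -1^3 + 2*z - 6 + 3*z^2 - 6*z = 3*z^2 - 4*z - 7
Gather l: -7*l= -7*l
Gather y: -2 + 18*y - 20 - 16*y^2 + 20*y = -16*y^2 + 38*y - 22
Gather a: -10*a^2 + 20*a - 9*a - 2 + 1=-10*a^2 + 11*a - 1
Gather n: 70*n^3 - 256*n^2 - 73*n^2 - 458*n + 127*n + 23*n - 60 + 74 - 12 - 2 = 70*n^3 - 329*n^2 - 308*n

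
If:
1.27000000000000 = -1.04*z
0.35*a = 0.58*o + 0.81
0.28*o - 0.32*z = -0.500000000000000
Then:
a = -2.96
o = -3.18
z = -1.22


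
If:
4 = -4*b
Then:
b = -1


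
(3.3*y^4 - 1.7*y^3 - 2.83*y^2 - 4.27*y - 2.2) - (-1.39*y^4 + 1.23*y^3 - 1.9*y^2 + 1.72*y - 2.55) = 4.69*y^4 - 2.93*y^3 - 0.93*y^2 - 5.99*y + 0.35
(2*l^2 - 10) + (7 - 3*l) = 2*l^2 - 3*l - 3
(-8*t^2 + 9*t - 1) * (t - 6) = -8*t^3 + 57*t^2 - 55*t + 6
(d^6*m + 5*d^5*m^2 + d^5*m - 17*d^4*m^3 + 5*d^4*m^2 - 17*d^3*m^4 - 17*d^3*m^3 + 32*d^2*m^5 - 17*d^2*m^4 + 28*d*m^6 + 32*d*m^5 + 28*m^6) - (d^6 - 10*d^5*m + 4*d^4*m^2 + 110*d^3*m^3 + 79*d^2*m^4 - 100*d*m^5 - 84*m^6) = d^6*m - d^6 + 5*d^5*m^2 + 11*d^5*m - 17*d^4*m^3 + d^4*m^2 - 17*d^3*m^4 - 127*d^3*m^3 + 32*d^2*m^5 - 96*d^2*m^4 + 28*d*m^6 + 132*d*m^5 + 112*m^6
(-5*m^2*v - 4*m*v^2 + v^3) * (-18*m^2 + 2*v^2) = 90*m^4*v + 72*m^3*v^2 - 28*m^2*v^3 - 8*m*v^4 + 2*v^5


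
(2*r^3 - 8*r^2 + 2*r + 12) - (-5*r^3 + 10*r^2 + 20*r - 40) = 7*r^3 - 18*r^2 - 18*r + 52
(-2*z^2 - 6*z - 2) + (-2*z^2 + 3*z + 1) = -4*z^2 - 3*z - 1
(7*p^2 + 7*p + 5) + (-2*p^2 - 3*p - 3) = 5*p^2 + 4*p + 2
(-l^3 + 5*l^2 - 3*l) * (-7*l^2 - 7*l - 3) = 7*l^5 - 28*l^4 - 11*l^3 + 6*l^2 + 9*l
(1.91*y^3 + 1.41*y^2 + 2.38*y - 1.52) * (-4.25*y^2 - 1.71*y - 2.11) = -8.1175*y^5 - 9.2586*y^4 - 16.5562*y^3 - 0.5849*y^2 - 2.4226*y + 3.2072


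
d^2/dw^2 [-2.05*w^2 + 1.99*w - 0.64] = -4.10000000000000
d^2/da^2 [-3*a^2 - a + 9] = -6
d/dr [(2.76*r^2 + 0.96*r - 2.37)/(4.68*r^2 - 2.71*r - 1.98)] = (-11.9724*r^2 + 11.2536*r - 8.3235)/(21.9024*r^4 - 25.3656*r^3 - 11.1887*r^2 + 10.7316*r + 3.9204)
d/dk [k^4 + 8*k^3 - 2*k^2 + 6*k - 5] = 4*k^3 + 24*k^2 - 4*k + 6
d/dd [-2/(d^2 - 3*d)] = 2*(2*d - 3)/(d^2*(d - 3)^2)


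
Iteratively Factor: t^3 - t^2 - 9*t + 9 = (t - 3)*(t^2 + 2*t - 3) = (t - 3)*(t - 1)*(t + 3)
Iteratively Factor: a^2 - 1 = (a - 1)*(a + 1)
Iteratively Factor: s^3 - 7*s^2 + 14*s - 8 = (s - 1)*(s^2 - 6*s + 8) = (s - 4)*(s - 1)*(s - 2)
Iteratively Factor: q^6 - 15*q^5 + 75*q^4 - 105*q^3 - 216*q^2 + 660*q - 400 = (q - 5)*(q^5 - 10*q^4 + 25*q^3 + 20*q^2 - 116*q + 80) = (q - 5)^2*(q^4 - 5*q^3 + 20*q - 16) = (q - 5)^2*(q - 2)*(q^3 - 3*q^2 - 6*q + 8) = (q - 5)^2*(q - 4)*(q - 2)*(q^2 + q - 2) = (q - 5)^2*(q - 4)*(q - 2)*(q - 1)*(q + 2)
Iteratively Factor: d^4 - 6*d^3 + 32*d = (d + 2)*(d^3 - 8*d^2 + 16*d) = (d - 4)*(d + 2)*(d^2 - 4*d) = (d - 4)^2*(d + 2)*(d)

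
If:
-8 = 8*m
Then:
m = -1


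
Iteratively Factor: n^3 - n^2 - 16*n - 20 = (n + 2)*(n^2 - 3*n - 10) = (n - 5)*(n + 2)*(n + 2)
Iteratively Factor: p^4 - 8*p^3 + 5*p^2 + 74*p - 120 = (p - 4)*(p^3 - 4*p^2 - 11*p + 30) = (p - 4)*(p - 2)*(p^2 - 2*p - 15) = (p - 4)*(p - 2)*(p + 3)*(p - 5)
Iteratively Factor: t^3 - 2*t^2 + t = (t - 1)*(t^2 - t) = t*(t - 1)*(t - 1)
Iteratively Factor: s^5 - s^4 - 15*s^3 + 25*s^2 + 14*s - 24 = (s - 2)*(s^4 + s^3 - 13*s^2 - s + 12) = (s - 2)*(s - 1)*(s^3 + 2*s^2 - 11*s - 12) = (s - 2)*(s - 1)*(s + 4)*(s^2 - 2*s - 3) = (s - 3)*(s - 2)*(s - 1)*(s + 4)*(s + 1)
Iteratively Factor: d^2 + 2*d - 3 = (d + 3)*(d - 1)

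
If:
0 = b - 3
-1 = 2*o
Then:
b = 3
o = -1/2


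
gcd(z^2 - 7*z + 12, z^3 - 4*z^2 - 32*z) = 1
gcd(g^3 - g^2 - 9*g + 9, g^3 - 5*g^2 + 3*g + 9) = g - 3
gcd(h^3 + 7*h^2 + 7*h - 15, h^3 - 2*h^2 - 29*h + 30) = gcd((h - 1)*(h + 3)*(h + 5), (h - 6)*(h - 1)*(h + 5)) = h^2 + 4*h - 5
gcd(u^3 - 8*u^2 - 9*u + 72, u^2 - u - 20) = 1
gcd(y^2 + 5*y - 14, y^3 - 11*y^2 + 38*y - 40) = y - 2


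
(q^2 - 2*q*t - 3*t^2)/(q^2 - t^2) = (q - 3*t)/(q - t)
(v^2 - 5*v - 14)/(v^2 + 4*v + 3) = (v^2 - 5*v - 14)/(v^2 + 4*v + 3)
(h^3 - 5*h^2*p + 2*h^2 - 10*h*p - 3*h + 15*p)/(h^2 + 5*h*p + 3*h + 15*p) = (h^2 - 5*h*p - h + 5*p)/(h + 5*p)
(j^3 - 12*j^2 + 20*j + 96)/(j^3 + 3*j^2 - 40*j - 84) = (j - 8)/(j + 7)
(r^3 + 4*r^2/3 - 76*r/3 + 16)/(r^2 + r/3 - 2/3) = (r^2 + 2*r - 24)/(r + 1)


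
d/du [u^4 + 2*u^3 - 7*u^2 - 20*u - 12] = 4*u^3 + 6*u^2 - 14*u - 20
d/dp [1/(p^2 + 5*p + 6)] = (-2*p - 5)/(p^2 + 5*p + 6)^2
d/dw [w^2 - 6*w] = 2*w - 6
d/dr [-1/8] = 0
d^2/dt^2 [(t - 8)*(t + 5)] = 2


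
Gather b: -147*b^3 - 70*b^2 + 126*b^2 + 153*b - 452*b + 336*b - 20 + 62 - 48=-147*b^3 + 56*b^2 + 37*b - 6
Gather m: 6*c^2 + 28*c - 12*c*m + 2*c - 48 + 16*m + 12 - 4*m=6*c^2 + 30*c + m*(12 - 12*c) - 36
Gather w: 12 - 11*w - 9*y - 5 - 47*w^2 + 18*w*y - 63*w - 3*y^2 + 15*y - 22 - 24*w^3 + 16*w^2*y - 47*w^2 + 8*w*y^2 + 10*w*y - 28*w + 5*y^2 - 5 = -24*w^3 + w^2*(16*y - 94) + w*(8*y^2 + 28*y - 102) + 2*y^2 + 6*y - 20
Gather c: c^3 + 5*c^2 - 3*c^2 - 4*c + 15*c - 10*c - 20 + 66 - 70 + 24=c^3 + 2*c^2 + c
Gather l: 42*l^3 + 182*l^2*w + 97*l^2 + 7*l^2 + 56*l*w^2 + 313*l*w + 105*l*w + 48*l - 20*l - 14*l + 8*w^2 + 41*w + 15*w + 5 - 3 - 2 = 42*l^3 + l^2*(182*w + 104) + l*(56*w^2 + 418*w + 14) + 8*w^2 + 56*w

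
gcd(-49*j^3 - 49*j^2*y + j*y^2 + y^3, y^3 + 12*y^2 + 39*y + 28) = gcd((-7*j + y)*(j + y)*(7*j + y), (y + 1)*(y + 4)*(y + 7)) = 1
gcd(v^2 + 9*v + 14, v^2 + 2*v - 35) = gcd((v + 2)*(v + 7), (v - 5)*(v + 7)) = v + 7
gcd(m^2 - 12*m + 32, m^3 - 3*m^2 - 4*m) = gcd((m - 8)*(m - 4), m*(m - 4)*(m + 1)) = m - 4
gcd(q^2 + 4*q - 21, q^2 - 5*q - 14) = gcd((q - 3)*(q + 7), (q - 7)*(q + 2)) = 1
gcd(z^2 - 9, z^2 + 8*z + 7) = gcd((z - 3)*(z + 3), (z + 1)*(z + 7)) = 1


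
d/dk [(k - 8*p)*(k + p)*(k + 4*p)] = 3*k^2 - 6*k*p - 36*p^2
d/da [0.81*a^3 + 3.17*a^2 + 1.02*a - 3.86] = 2.43*a^2 + 6.34*a + 1.02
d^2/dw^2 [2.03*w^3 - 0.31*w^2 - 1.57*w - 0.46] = 12.18*w - 0.62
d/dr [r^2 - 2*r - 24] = 2*r - 2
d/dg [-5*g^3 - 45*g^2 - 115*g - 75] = -15*g^2 - 90*g - 115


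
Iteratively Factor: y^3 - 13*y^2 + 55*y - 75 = (y - 3)*(y^2 - 10*y + 25) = (y - 5)*(y - 3)*(y - 5)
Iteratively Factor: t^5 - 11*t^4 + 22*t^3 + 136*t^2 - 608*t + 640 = (t - 4)*(t^4 - 7*t^3 - 6*t^2 + 112*t - 160) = (t - 4)*(t + 4)*(t^3 - 11*t^2 + 38*t - 40) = (t - 4)^2*(t + 4)*(t^2 - 7*t + 10) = (t - 4)^2*(t - 2)*(t + 4)*(t - 5)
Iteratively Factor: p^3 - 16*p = (p - 4)*(p^2 + 4*p) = p*(p - 4)*(p + 4)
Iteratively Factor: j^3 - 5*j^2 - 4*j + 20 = (j + 2)*(j^2 - 7*j + 10) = (j - 5)*(j + 2)*(j - 2)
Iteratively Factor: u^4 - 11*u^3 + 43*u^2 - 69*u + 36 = (u - 3)*(u^3 - 8*u^2 + 19*u - 12) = (u - 4)*(u - 3)*(u^2 - 4*u + 3) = (u - 4)*(u - 3)^2*(u - 1)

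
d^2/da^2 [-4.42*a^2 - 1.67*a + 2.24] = -8.84000000000000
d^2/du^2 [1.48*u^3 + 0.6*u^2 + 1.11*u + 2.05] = 8.88*u + 1.2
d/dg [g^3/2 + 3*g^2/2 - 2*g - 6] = 3*g^2/2 + 3*g - 2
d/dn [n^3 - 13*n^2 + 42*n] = 3*n^2 - 26*n + 42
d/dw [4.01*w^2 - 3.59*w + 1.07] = 8.02*w - 3.59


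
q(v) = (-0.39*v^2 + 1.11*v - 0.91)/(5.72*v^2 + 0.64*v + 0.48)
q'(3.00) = -0.01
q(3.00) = -0.02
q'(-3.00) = -0.04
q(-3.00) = -0.15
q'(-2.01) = -0.09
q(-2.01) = -0.21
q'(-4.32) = -0.02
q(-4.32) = -0.12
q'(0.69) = 0.37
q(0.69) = -0.09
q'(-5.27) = -0.01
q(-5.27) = -0.11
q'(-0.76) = -0.95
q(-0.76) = -0.60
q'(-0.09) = 0.72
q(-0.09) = -2.16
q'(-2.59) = -0.05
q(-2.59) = -0.17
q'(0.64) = 0.46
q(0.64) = -0.11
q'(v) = (1.11 - 0.78*v)/(5.72*v^2 + 0.64*v + 0.48) + (-11.44*v - 0.64)*(-0.39*v^2 + 1.11*v - 0.91)/(5.72*v^2 + 0.64*v + 0.48)^2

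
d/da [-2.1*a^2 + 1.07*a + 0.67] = 1.07 - 4.2*a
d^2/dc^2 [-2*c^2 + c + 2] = -4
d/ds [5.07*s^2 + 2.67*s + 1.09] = 10.14*s + 2.67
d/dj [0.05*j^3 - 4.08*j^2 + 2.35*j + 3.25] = 0.15*j^2 - 8.16*j + 2.35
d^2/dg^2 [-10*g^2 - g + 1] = -20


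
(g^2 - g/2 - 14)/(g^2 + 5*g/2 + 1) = (2*g^2 - g - 28)/(2*g^2 + 5*g + 2)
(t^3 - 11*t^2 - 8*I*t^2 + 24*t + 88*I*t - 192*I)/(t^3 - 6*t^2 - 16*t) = (t^2 - t*(3 + 8*I) + 24*I)/(t*(t + 2))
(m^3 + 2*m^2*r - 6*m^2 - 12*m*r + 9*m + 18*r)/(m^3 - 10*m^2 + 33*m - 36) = (m + 2*r)/(m - 4)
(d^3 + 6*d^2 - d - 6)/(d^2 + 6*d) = d - 1/d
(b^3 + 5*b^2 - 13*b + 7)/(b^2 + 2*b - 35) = (b^2 - 2*b + 1)/(b - 5)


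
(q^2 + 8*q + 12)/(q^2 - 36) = (q + 2)/(q - 6)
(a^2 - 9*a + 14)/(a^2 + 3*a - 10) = (a - 7)/(a + 5)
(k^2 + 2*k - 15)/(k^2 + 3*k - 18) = (k + 5)/(k + 6)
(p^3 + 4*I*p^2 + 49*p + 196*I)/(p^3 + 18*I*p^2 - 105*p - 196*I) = (p - 7*I)/(p + 7*I)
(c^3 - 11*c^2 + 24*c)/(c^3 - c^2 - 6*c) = (c - 8)/(c + 2)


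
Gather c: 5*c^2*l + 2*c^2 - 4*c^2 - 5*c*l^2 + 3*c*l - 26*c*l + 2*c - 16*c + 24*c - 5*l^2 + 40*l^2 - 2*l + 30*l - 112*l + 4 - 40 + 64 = c^2*(5*l - 2) + c*(-5*l^2 - 23*l + 10) + 35*l^2 - 84*l + 28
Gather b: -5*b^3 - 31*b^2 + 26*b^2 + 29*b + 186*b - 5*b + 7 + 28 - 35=-5*b^3 - 5*b^2 + 210*b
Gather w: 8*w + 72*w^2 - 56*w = 72*w^2 - 48*w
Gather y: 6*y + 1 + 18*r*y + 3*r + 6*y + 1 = 3*r + y*(18*r + 12) + 2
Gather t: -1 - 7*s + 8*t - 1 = -7*s + 8*t - 2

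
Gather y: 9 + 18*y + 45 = 18*y + 54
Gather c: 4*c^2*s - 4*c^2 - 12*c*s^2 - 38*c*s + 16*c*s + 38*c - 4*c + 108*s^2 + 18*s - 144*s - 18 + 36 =c^2*(4*s - 4) + c*(-12*s^2 - 22*s + 34) + 108*s^2 - 126*s + 18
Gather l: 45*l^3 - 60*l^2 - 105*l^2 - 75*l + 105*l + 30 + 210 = 45*l^3 - 165*l^2 + 30*l + 240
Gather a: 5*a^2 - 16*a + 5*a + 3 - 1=5*a^2 - 11*a + 2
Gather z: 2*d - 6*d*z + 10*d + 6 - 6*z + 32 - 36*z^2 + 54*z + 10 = 12*d - 36*z^2 + z*(48 - 6*d) + 48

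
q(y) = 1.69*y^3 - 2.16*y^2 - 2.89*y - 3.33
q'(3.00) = 29.78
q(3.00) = 14.19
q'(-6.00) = 205.55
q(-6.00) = -428.79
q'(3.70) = 50.53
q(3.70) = 42.01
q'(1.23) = -0.53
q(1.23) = -7.01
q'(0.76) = -3.24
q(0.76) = -6.03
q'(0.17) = -3.48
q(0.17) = -3.88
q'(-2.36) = 35.54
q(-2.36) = -30.75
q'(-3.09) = 58.87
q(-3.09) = -64.88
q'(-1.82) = 21.77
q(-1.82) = -15.41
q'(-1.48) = 14.61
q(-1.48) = -9.26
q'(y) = 5.07*y^2 - 4.32*y - 2.89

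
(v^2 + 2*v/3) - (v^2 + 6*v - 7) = 7 - 16*v/3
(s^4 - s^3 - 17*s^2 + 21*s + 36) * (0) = 0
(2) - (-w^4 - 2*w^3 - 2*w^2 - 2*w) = w^4 + 2*w^3 + 2*w^2 + 2*w + 2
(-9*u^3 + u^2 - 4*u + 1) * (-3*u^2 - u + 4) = 27*u^5 + 6*u^4 - 25*u^3 + 5*u^2 - 17*u + 4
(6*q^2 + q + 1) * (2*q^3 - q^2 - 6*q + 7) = 12*q^5 - 4*q^4 - 35*q^3 + 35*q^2 + q + 7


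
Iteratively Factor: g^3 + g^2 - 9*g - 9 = (g + 3)*(g^2 - 2*g - 3) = (g + 1)*(g + 3)*(g - 3)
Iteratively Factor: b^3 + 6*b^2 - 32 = (b + 4)*(b^2 + 2*b - 8) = (b + 4)^2*(b - 2)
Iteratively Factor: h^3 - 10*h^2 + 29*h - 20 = (h - 5)*(h^2 - 5*h + 4) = (h - 5)*(h - 4)*(h - 1)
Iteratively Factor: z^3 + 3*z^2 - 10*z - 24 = (z - 3)*(z^2 + 6*z + 8) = (z - 3)*(z + 4)*(z + 2)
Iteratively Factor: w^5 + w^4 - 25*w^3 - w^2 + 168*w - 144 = (w + 4)*(w^4 - 3*w^3 - 13*w^2 + 51*w - 36) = (w - 3)*(w + 4)*(w^3 - 13*w + 12) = (w - 3)^2*(w + 4)*(w^2 + 3*w - 4) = (w - 3)^2*(w + 4)^2*(w - 1)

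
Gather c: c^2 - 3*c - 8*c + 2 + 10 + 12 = c^2 - 11*c + 24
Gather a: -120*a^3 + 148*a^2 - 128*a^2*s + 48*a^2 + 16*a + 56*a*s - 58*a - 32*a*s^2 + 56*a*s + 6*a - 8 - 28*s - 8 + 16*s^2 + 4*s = -120*a^3 + a^2*(196 - 128*s) + a*(-32*s^2 + 112*s - 36) + 16*s^2 - 24*s - 16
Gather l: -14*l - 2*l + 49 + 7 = 56 - 16*l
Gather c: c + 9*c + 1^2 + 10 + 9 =10*c + 20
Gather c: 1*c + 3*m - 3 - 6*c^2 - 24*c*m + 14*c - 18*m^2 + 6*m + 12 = -6*c^2 + c*(15 - 24*m) - 18*m^2 + 9*m + 9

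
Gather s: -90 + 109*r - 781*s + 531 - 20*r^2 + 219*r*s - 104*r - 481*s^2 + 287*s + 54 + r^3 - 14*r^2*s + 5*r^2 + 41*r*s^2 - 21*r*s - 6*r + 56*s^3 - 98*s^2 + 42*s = r^3 - 15*r^2 - r + 56*s^3 + s^2*(41*r - 579) + s*(-14*r^2 + 198*r - 452) + 495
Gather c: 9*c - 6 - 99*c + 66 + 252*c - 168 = 162*c - 108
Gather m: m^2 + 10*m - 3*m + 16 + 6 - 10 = m^2 + 7*m + 12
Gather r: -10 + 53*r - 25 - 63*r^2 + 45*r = -63*r^2 + 98*r - 35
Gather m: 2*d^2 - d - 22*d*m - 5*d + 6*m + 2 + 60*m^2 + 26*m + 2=2*d^2 - 6*d + 60*m^2 + m*(32 - 22*d) + 4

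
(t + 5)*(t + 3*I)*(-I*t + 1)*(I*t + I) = t^4 + 6*t^3 + 4*I*t^3 + 2*t^2 + 24*I*t^2 - 18*t + 20*I*t - 15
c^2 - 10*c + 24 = (c - 6)*(c - 4)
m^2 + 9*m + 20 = (m + 4)*(m + 5)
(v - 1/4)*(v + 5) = v^2 + 19*v/4 - 5/4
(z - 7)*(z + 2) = z^2 - 5*z - 14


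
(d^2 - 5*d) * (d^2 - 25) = d^4 - 5*d^3 - 25*d^2 + 125*d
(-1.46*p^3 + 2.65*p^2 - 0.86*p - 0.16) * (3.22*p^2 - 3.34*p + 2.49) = -4.7012*p^5 + 13.4094*p^4 - 15.2556*p^3 + 8.9557*p^2 - 1.607*p - 0.3984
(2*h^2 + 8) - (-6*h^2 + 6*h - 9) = 8*h^2 - 6*h + 17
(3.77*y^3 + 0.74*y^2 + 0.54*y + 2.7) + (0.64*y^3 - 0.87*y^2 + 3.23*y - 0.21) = 4.41*y^3 - 0.13*y^2 + 3.77*y + 2.49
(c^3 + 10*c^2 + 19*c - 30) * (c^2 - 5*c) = c^5 + 5*c^4 - 31*c^3 - 125*c^2 + 150*c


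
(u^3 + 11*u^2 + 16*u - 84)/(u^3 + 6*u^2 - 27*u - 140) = (u^2 + 4*u - 12)/(u^2 - u - 20)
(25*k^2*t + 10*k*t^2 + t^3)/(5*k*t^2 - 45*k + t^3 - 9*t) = t*(5*k + t)/(t^2 - 9)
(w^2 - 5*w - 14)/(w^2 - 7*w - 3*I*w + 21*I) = (w + 2)/(w - 3*I)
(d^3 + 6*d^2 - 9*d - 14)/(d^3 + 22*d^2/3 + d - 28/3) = 3*(d^2 - d - 2)/(3*d^2 + d - 4)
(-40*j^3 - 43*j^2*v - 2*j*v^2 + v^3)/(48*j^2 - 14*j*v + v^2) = (5*j^2 + 6*j*v + v^2)/(-6*j + v)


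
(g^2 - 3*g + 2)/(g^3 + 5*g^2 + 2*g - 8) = (g - 2)/(g^2 + 6*g + 8)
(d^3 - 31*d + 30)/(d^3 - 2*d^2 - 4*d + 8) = (d^3 - 31*d + 30)/(d^3 - 2*d^2 - 4*d + 8)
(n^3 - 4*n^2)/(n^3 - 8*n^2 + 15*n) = n*(n - 4)/(n^2 - 8*n + 15)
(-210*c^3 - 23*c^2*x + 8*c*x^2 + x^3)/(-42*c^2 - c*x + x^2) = (-35*c^2 + 2*c*x + x^2)/(-7*c + x)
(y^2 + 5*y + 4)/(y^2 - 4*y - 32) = (y + 1)/(y - 8)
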